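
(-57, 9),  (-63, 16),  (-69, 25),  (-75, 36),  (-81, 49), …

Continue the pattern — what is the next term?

(-87, 64)

First coordinate: −6 each step, so -57, -63, -69, -75, -81 → -87.
Second coordinate goes 9, 16, 25, 36, 49 → 64 (perfect squares: 3², 4², 5², …).
Combining the parts gives (-87, 64).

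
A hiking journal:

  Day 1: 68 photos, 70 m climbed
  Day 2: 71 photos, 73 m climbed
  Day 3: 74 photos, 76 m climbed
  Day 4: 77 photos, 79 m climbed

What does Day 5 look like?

Photos: +3 each step; 68, 71, 74, 77 → 80.
For the m climbed, always 2 more than the photos: 70, 73, 76, 79 → 82.
Combining the parts gives 80 photos, 82 m climbed.

80 photos, 82 m climbed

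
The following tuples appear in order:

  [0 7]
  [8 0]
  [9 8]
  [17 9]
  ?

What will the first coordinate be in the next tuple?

First coordinate: 0, 8, 9, 17 → 18 (alternating steps +8, +1, +8, +1, …).

18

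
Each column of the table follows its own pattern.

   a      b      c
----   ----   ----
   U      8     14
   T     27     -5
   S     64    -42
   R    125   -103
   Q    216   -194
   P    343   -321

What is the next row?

O  512  -490

Column a — letters move back 1 place in the alphabet: U, T, S, R, Q, P → O.
Column b: 8, 27, 64, 125, 216, 343 → 512 (perfect cubes: 2³, 3³, 4³, …).
Column c: 14, -5, -42, -103, -194, -321 → -490 (together with the column b always sums to 22).
Putting it together: O  512  -490.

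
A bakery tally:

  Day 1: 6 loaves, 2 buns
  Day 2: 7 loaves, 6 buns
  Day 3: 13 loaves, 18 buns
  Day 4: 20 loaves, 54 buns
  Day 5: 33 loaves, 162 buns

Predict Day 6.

For the loaves, each term is the sum of the two before it: 6, 7, 13, 20, 33 → 53.
For the buns, ×3 each step: 2, 6, 18, 54, 162 → 486.
Putting it together: 53 loaves, 486 buns.

53 loaves, 486 buns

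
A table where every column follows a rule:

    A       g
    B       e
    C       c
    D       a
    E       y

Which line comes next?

First letter goes A, B, C, D, E → F (letters move forward 1 place in the alphabet).
For the second letter, letters move back 2 places in the alphabet, wrapping A→Z: g, e, c, a, y → w.
Putting it together: F  w.

F  w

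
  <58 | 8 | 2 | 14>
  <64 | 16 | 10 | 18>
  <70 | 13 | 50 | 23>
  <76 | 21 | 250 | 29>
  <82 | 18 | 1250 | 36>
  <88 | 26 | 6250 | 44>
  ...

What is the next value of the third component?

31250

For the first component, +6 each step: 58, 64, 70, 76, 82, 88 → 94.
Second component — alternating steps +8, −3, +8, −3, …: 8, 16, 13, 21, 18, 26 → 23.
For the third component, ×5 each step: 2, 10, 50, 250, 1250, 6250 → 31250.
Fourth component: differences are 4, 5, 6, … (increasing by 1 each time), so 14, 18, 23, 29, 36, 44 → 53.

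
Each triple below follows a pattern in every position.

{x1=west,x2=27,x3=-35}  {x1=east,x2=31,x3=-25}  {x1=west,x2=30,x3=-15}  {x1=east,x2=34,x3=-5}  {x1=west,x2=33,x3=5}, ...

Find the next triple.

{x1=east,x2=37,x3=15}

X1: west, east, west, east, west → east (alternates west ↔ east).
For the x2, alternating steps +4, −1, +4, −1, …: 27, 31, 30, 34, 33 → 37.
X3: +10 each step; -35, -25, -15, -5, 5 → 15.
So the next triple is {x1=east,x2=37,x3=15}.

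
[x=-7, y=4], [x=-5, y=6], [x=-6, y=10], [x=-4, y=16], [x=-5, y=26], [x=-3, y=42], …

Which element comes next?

[x=-4, y=68]

X: alternating steps +2, −1, +2, −1, …; -7, -5, -6, -4, -5, -3 → -4.
For the y, each term is the sum of the two before it: 4, 6, 10, 16, 26, 42 → 68.
Putting it together: [x=-4, y=68].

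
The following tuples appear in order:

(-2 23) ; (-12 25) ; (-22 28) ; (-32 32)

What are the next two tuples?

(-42 37), (-52 43)

For the first part, −10 each step: -2, -12, -22, -32 → -42 → -52.
Second part: differences are 2, 3, 4, … (increasing by 1 each time); 23, 25, 28, 32 → 37 → 43.
Putting the parts together: (-42 37) and then (-52 43).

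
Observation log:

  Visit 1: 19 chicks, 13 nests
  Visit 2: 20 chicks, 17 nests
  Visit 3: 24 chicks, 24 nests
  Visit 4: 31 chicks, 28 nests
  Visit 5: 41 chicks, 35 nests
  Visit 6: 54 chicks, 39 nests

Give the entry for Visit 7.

70 chicks, 46 nests

Chicks goes 19, 20, 24, 31, 41, 54 → 70 (differences are 1, 4, 7, … (increasing by 3 each time)).
Nests: 13, 17, 24, 28, 35, 39 → 46 (alternating steps +4, +7, +4, +7, …).
Combining the parts gives 70 chicks, 46 nests.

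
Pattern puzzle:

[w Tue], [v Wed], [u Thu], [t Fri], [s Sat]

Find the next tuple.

Letter: letters move back 1 place in the alphabet, so w, v, u, t, s → r.
Day: runs through the weekdays Mon→Sun; Tue, Wed, Thu, Fri, Sat → Sun.
So the next tuple is [r Sun].

[r Sun]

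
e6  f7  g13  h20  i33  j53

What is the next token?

Letter goes e, f, g, h, i, j → k (letters move forward 1 place in the alphabet).
For the second component, each term is the sum of the two before it: 6, 7, 13, 20, 33, 53 → 86.
Combining the parts gives k86.

k86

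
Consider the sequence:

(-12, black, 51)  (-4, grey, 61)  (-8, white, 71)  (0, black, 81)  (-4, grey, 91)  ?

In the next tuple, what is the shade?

white

Shade — repeats black → grey → white: black, grey, white, black, grey → white.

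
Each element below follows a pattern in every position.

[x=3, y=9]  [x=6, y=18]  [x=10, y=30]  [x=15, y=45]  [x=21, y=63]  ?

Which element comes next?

[x=28, y=84]

X: differences are 3, 4, 5, … (increasing by 1 each time); 3, 6, 10, 15, 21 → 28.
Y: 9, 18, 30, 45, 63 → 84 (always 3 × the x).
So the next element is [x=28, y=84].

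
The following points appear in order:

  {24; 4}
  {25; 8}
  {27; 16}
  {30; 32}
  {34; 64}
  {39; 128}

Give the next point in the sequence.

First value goes 24, 25, 27, 30, 34, 39 → 45 (differences are 1, 2, 3, … (increasing by 1 each time)).
Second value: ×2 each step; 4, 8, 16, 32, 64, 128 → 256.
Putting it together: {45; 256}.

{45; 256}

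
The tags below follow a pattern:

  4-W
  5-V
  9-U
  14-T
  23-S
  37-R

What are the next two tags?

60-Q, 97-P

First component: each term is the sum of the two before it; 4, 5, 9, 14, 23, 37 → 60 → 97.
Letter goes W, V, U, T, S, R → Q → P (letters move back 1 place in the alphabet).
So the next two tags are 60-Q and 97-P.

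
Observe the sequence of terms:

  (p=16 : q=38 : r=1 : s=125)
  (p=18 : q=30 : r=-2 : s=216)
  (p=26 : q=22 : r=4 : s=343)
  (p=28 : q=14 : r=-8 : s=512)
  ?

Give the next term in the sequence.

(p=36 : q=6 : r=16 : s=729)

For the p, alternating steps +2, +8, +2, +8, …: 16, 18, 26, 28 → 36.
Q goes 38, 30, 22, 14 → 6 (−8 each step).
R — ×(-2) each step: 1, -2, 4, -8 → 16.
S goes 125, 216, 343, 512 → 729 (perfect cubes: 5³, 6³, 7³, …).
Putting it together: (p=36 : q=6 : r=16 : s=729).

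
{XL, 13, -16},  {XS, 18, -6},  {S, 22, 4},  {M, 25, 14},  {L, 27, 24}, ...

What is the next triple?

{XL, 28, 34}

For the size, runs through clothing sizes XS→XL: XL, XS, S, M, L → XL.
Second part goes 13, 18, 22, 25, 27 → 28 (differences are 5, 4, 3, … (decreasing by 1 each time)).
Third part — +10 each step: -16, -6, 4, 14, 24 → 34.
Putting it together: {XL, 28, 34}.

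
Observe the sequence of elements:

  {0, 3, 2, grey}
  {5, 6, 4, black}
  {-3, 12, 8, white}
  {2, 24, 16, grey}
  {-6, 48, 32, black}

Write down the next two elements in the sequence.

First component goes 0, 5, -3, 2, -6 → -1 → -9 (alternating steps +5, −8, +5, −8, …).
Second component: 3, 6, 12, 24, 48 → 96 → 192 (×2 each step).
For the third component, ×2 each step: 2, 4, 8, 16, 32 → 64 → 128.
Shade: repeats grey → black → white; grey, black, white, grey, black → white → grey.
Putting the parts together: {-1, 96, 64, white} and then {-9, 192, 128, grey}.

{-1, 96, 64, white}, {-9, 192, 128, grey}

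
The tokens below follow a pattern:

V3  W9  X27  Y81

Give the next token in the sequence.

Letter — letters move forward 1 place in the alphabet: V, W, X, Y → Z.
Second component: ×3 each step; 3, 9, 27, 81 → 243.
Putting it together: Z243.

Z243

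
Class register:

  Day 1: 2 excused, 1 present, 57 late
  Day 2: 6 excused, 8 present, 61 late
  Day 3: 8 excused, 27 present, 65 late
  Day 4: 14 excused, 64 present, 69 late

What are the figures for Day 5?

Excused — each term is the sum of the two before it: 2, 6, 8, 14 → 22.
Present — perfect cubes: 1³, 2³, 3³, …: 1, 8, 27, 64 → 125.
For the late, +4 each step: 57, 61, 65, 69 → 73.
So the next line is 22 excused, 125 present, 73 late.

22 excused, 125 present, 73 late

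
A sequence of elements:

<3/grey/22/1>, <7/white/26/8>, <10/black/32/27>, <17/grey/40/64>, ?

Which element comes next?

<27/white/50/125>

For the first coordinate, each term is the sum of the two before it: 3, 7, 10, 17 → 27.
For the shade, repeats grey → white → black: grey, white, black, grey → white.
Third coordinate: differences are 4, 6, 8, … (increasing by 2 each time); 22, 26, 32, 40 → 50.
Fourth coordinate: 1, 8, 27, 64 → 125 (perfect cubes: 1³, 2³, 3³, …).
Putting it together: <27/white/50/125>.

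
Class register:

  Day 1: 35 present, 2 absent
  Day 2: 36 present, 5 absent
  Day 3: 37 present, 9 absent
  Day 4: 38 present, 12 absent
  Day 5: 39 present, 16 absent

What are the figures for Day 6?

40 present, 19 absent

Present: +1 each step; 35, 36, 37, 38, 39 → 40.
Absent — alternating steps +3, +4, +3, +4, …: 2, 5, 9, 12, 16 → 19.
Combining the parts gives 40 present, 19 absent.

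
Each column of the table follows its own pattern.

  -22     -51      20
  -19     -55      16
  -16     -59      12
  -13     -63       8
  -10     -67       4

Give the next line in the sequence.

First component goes -22, -19, -16, -13, -10 → -7 (+3 each step).
Second component: −4 each step; -51, -55, -59, -63, -67 → -71.
Third component — −4 each step: 20, 16, 12, 8, 4 → 0.
Combining the parts gives -7  -71  0.

-7  -71  0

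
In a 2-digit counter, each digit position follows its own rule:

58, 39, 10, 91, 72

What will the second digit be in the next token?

3

First digit: −2 each step, mod 10; 5, 3, 1, 9, 7 → 5.
Second digit: 8, 9, 0, 1, 2 → 3 (+1 each step, mod 10).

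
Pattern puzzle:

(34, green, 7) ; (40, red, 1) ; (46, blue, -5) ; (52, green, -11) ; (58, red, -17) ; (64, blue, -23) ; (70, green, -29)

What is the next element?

First coordinate: +6 each step; 34, 40, 46, 52, 58, 64, 70 → 76.
Colour goes green, red, blue, green, red, blue, green → red (repeats green → red → blue).
For the third coordinate, together with the first coordinate always sums to 41: 7, 1, -5, -11, -17, -23, -29 → -35.
Combining the parts gives (76, red, -35).

(76, red, -35)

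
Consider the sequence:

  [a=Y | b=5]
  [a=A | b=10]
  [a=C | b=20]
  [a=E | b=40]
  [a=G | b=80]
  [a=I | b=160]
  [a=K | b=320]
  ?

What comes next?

A goes Y, A, C, E, G, I, K → M (letters move forward 2 places in the alphabet, wrapping Z→A).
B: ×2 each step, so 5, 10, 20, 40, 80, 160, 320 → 640.
Combining the parts gives [a=M | b=640].

[a=M | b=640]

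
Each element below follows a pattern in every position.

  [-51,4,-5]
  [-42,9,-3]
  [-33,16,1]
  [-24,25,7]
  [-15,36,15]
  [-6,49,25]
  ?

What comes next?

First value: +9 each step; -51, -42, -33, -24, -15, -6 → 3.
Second value: perfect squares: 2², 3², 4², …; 4, 9, 16, 25, 36, 49 → 64.
Third value goes -5, -3, 1, 7, 15, 25 → 37 (differences are 2, 4, 6, … (increasing by 2 each time)).
Combining the parts gives [3,64,37].

[3,64,37]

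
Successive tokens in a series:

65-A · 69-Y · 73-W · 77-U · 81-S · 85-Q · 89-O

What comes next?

93-M

First component goes 65, 69, 73, 77, 81, 85, 89 → 93 (+4 each step).
Letter: letters move back 2 places in the alphabet, wrapping A→Z, so A, Y, W, U, S, Q, O → M.
Combining the parts gives 93-M.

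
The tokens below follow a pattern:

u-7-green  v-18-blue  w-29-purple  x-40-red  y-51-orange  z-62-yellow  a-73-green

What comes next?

Letter: letters move forward 1 place in the alphabet, wrapping Z→A; u, v, w, x, y, z, a → b.
Second component — +11 each step: 7, 18, 29, 40, 51, 62, 73 → 84.
For the colour, repeats green → blue → purple → red → orange → yellow: green, blue, purple, red, orange, yellow, green → blue.
Combining the parts gives b-84-blue.

b-84-blue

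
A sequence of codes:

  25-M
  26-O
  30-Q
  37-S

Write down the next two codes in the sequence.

For the first component, differences are 1, 4, 7, … (increasing by 3 each time): 25, 26, 30, 37 → 47 → 60.
Letter: M, O, Q, S → U → W (letters move forward 2 places in the alphabet).
So the next two codes are 47-U and 60-W.

47-U, 60-W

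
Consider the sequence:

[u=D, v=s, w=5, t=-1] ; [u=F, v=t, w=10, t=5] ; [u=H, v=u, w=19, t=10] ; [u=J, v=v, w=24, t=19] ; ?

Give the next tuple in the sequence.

U: letters move forward 2 places in the alphabet, so D, F, H, J → L.
For the v, letters move forward 1 place in the alphabet: s, t, u, v → w.
W goes 5, 10, 19, 24 → 33 (alternating steps +5, +9, +5, +9, …).
T: always the previous value of the w; -1, 5, 10, 19 → 24.
Combining the parts gives [u=L, v=w, w=33, t=24].

[u=L, v=w, w=33, t=24]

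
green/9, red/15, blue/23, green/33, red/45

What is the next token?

blue/59

Colour: repeats green → red → blue, so green, red, blue, green, red → blue.
Second component: differences are 6, 8, 10, … (increasing by 2 each time); 9, 15, 23, 33, 45 → 59.
Putting it together: blue/59.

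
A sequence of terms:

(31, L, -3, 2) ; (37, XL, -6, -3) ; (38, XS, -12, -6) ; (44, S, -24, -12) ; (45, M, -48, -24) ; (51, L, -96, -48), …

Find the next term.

(52, XL, -192, -96)

First value goes 31, 37, 38, 44, 45, 51 → 52 (alternating steps +6, +1, +6, +1, …).
Size: L, XL, XS, S, M, L → XL (repeats L → XL → XS → S → M).
Third value: ×2 each step, so -3, -6, -12, -24, -48, -96 → -192.
Fourth value goes 2, -3, -6, -12, -24, -48 → -96 (always the previous value of the third value).
So the next term is (52, XL, -192, -96).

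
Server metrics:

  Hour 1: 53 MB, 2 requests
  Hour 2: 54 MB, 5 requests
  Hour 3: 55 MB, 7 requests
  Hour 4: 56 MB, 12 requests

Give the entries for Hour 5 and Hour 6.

57 MB, 19 requests; 58 MB, 31 requests

MB: +1 each step; 53, 54, 55, 56 → 57 → 58.
Requests — each term is the sum of the two before it: 2, 5, 7, 12 → 19 → 31.
Putting the parts together: 57 MB, 19 requests and then 58 MB, 31 requests.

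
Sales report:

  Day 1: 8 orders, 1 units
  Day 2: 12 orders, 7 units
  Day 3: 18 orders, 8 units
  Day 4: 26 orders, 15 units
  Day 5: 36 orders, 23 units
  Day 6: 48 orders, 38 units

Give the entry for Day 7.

For the orders, differences are 4, 6, 8, … (increasing by 2 each time): 8, 12, 18, 26, 36, 48 → 62.
Units: 1, 7, 8, 15, 23, 38 → 61 (each term is the sum of the two before it).
Putting it together: 62 orders, 61 units.

62 orders, 61 units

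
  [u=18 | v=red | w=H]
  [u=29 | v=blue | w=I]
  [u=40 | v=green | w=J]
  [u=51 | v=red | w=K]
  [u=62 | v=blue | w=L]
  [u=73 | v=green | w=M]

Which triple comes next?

[u=84 | v=red | w=N]

U — +11 each step: 18, 29, 40, 51, 62, 73 → 84.
V: repeats red → blue → green; red, blue, green, red, blue, green → red.
W — letters move forward 1 place in the alphabet: H, I, J, K, L, M → N.
Combining the parts gives [u=84 | v=red | w=N].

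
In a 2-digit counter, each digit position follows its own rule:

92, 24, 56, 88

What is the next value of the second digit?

For the first digit, +3 each step, mod 10: 9, 2, 5, 8 → 1.
Second digit: +2 each step, mod 10, so 2, 4, 6, 8 → 0.

0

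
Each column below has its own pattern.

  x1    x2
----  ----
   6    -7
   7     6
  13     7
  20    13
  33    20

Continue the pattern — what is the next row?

53  33

Column x1 — each term is the sum of the two before it: 6, 7, 13, 20, 33 → 53.
Column x2 goes -7, 6, 7, 13, 20 → 33 (always the previous value of the column x1).
Putting it together: 53  33.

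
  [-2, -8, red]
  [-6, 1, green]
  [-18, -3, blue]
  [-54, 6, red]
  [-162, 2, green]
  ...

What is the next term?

[-486, 11, blue]

First coordinate goes -2, -6, -18, -54, -162 → -486 (×3 each step).
Second coordinate: alternating steps +9, −4, +9, −4, …, so -8, 1, -3, 6, 2 → 11.
Colour: repeats red → green → blue; red, green, blue, red, green → blue.
Combining the parts gives [-486, 11, blue].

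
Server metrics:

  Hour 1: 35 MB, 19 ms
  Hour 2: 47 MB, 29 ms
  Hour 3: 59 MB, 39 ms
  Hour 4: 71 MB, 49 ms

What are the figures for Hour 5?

MB goes 35, 47, 59, 71 → 83 (+12 each step).
Ms: 19, 29, 39, 49 → 59 (+10 each step).
Combining the parts gives 83 MB, 59 ms.

83 MB, 59 ms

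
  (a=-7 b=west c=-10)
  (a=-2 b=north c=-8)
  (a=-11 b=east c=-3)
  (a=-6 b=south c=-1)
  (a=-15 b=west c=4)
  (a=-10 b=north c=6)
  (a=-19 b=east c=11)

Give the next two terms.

A: alternating steps +5, −9, +5, −9, …; -7, -2, -11, -6, -15, -10, -19 → -14 → -23.
B — repeats west → north → east → south: west, north, east, south, west, north, east → south → west.
C: alternating steps +2, +5, +2, +5, …, so -10, -8, -3, -1, 4, 6, 11 → 13 → 18.
Putting the parts together: (a=-14 b=south c=13) and then (a=-23 b=west c=18).

(a=-14 b=south c=13), (a=-23 b=west c=18)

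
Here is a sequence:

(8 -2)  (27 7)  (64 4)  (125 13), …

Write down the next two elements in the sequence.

(216 10), (343 19)

First coordinate: perfect cubes: 2³, 3³, 4³, …, so 8, 27, 64, 125 → 216 → 343.
Second coordinate: -2, 7, 4, 13 → 10 → 19 (alternating steps +9, −3, +9, −3, …).
So the next two elements are (216 10) and (343 19).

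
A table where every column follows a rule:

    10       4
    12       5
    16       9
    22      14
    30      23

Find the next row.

First component: differences are 2, 4, 6, … (increasing by 2 each time); 10, 12, 16, 22, 30 → 40.
Second component: each term is the sum of the two before it, so 4, 5, 9, 14, 23 → 37.
Putting it together: 40  37.

40  37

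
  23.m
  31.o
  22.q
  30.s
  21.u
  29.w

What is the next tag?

For the first component, alternating steps +8, −9, +8, −9, …: 23, 31, 22, 30, 21, 29 → 20.
For the letter, letters move forward 2 places in the alphabet: m, o, q, s, u, w → y.
Putting it together: 20.y.

20.y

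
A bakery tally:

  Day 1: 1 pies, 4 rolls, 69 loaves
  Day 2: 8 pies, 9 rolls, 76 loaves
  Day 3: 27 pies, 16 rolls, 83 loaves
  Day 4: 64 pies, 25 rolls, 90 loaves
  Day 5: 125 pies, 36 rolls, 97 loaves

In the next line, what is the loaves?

Loaves — +7 each step: 69, 76, 83, 90, 97 → 104.

104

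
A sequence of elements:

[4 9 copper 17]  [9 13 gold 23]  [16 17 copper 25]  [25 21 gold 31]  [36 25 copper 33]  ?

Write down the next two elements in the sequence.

[49 29 gold 39], [64 33 copper 41]

First value: perfect squares: 2², 3², 4², …; 4, 9, 16, 25, 36 → 49 → 64.
Second value: +4 each step, so 9, 13, 17, 21, 25 → 29 → 33.
Metal goes copper, gold, copper, gold, copper → gold → copper (alternates copper ↔ gold).
Fourth value: alternating steps +6, +2, +6, +2, …, so 17, 23, 25, 31, 33 → 39 → 41.
Putting the parts together: [49 29 gold 39] and then [64 33 copper 41].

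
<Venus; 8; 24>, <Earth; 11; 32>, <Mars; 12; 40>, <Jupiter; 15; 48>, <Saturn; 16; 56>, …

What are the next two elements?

Planet goes Venus, Earth, Mars, Jupiter, Saturn → Uranus → Neptune (runs through the planets Mercury→Neptune).
Second slot: alternating steps +3, +1, +3, +1, …, so 8, 11, 12, 15, 16 → 19 → 20.
Third slot: +8 each step, so 24, 32, 40, 48, 56 → 64 → 72.
Putting the parts together: <Uranus; 19; 64> and then <Neptune; 20; 72>.

<Uranus; 19; 64>, <Neptune; 20; 72>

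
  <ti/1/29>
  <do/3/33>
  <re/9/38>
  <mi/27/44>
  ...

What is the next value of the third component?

Third component goes 29, 33, 38, 44 → 51 (differences are 4, 5, 6, … (increasing by 1 each time)).

51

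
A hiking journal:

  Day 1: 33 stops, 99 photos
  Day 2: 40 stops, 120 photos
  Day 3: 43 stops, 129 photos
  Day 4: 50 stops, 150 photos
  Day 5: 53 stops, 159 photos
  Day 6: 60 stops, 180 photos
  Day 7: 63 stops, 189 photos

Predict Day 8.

For the stops, alternating steps +7, +3, +7, +3, …: 33, 40, 43, 50, 53, 60, 63 → 70.
Photos: always 3 × the stops, so 99, 120, 129, 150, 159, 180, 189 → 210.
So the next row is 70 stops, 210 photos.

70 stops, 210 photos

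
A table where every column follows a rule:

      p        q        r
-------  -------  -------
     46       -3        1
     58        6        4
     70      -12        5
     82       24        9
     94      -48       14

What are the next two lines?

106  96  23; 118  -192  37

Column p — +12 each step: 46, 58, 70, 82, 94 → 106 → 118.
Column q goes -3, 6, -12, 24, -48 → 96 → -192 (×(-2) each step).
Column r — each term is the sum of the two before it: 1, 4, 5, 9, 14 → 23 → 37.
Putting the parts together: 106  96  23 and then 118  -192  37.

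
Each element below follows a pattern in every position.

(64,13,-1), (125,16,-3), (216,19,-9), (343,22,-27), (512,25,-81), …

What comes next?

First value: 64, 125, 216, 343, 512 → 729 (perfect cubes: 4³, 5³, 6³, …).
Second value goes 13, 16, 19, 22, 25 → 28 (+3 each step).
Third value: -1, -3, -9, -27, -81 → -243 (×3 each step).
Putting it together: (729,28,-243).

(729,28,-243)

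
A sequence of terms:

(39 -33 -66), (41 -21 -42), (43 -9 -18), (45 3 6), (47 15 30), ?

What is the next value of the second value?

27

Second value — +12 each step: -33, -21, -9, 3, 15 → 27.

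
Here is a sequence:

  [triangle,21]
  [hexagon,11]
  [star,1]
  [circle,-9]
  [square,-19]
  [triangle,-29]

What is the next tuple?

Shape: repeats triangle → hexagon → star → circle → square; triangle, hexagon, star, circle, square, triangle → hexagon.
Second coordinate: 21, 11, 1, -9, -19, -29 → -39 (−10 each step).
Putting it together: [hexagon,-39].

[hexagon,-39]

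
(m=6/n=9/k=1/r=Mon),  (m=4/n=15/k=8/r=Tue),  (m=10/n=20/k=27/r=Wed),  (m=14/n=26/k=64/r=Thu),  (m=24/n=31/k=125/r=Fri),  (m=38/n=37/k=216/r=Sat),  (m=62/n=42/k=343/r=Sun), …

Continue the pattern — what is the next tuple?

M: each term is the sum of the two before it; 6, 4, 10, 14, 24, 38, 62 → 100.
N — alternating steps +6, +5, +6, +5, …: 9, 15, 20, 26, 31, 37, 42 → 48.
K: 1, 8, 27, 64, 125, 216, 343 → 512 (perfect cubes: 1³, 2³, 3³, …).
R: runs through the weekdays Mon→Sun, so Mon, Tue, Wed, Thu, Fri, Sat, Sun → Mon.
So the next tuple is (m=100/n=48/k=512/r=Mon).

(m=100/n=48/k=512/r=Mon)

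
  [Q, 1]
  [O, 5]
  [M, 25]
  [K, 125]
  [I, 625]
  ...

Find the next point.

[G, 3125]

Letter: Q, O, M, K, I → G (letters move back 2 places in the alphabet).
For the second entry, ×5 each step: 1, 5, 25, 125, 625 → 3125.
Combining the parts gives [G, 3125].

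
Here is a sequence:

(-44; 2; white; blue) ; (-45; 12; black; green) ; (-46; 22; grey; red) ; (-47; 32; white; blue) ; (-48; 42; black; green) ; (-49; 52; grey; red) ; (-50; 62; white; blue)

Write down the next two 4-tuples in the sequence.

(-51; 72; black; green), (-52; 82; grey; red)

First slot: −1 each step; -44, -45, -46, -47, -48, -49, -50 → -51 → -52.
Second slot — +10 each step: 2, 12, 22, 32, 42, 52, 62 → 72 → 82.
For the shade, repeats white → black → grey: white, black, grey, white, black, grey, white → black → grey.
Colour — repeats blue → green → red: blue, green, red, blue, green, red, blue → green → red.
Putting the parts together: (-51; 72; black; green) and then (-52; 82; grey; red).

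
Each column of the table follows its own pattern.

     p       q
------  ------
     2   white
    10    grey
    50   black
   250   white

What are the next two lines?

1250  grey; 6250  black

Column p goes 2, 10, 50, 250 → 1250 → 6250 (×5 each step).
Column q: white, grey, black, white → grey → black (repeats white → grey → black).
Putting the parts together: 1250  grey and then 6250  black.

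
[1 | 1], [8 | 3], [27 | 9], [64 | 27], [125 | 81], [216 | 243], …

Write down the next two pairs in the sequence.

[343 | 729], [512 | 2187]

For the first coordinate, perfect cubes: 1³, 2³, 3³, …: 1, 8, 27, 64, 125, 216 → 343 → 512.
Second coordinate: 1, 3, 9, 27, 81, 243 → 729 → 2187 (×3 each step).
So the next two pairs are [343 | 729] and [512 | 2187].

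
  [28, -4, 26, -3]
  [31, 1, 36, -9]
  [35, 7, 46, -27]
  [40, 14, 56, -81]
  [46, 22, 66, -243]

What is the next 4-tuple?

First part: 28, 31, 35, 40, 46 → 53 (differences are 3, 4, 5, … (increasing by 1 each time)).
Second part — differences are 5, 6, 7, … (increasing by 1 each time): -4, 1, 7, 14, 22 → 31.
Third part: 26, 36, 46, 56, 66 → 76 (+10 each step).
Fourth part — ×3 each step: -3, -9, -27, -81, -243 → -729.
Putting it together: [53, 31, 76, -729].

[53, 31, 76, -729]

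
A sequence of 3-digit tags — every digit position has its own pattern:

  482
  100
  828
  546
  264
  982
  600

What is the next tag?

For the first digit, −3 each step, mod 10: 4, 1, 8, 5, 2, 9, 6 → 3.
Second digit: +2 each step, mod 10, so 8, 0, 2, 4, 6, 8, 0 → 2.
Third digit goes 2, 0, 8, 6, 4, 2, 0 → 8 (−2 each step, mod 10).
Putting it together: 328.

328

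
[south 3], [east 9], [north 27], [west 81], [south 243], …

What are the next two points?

Direction — repeats south → east → north → west: south, east, north, west, south → east → north.
Second slot: ×3 each step; 3, 9, 27, 81, 243 → 729 → 2187.
Putting the parts together: [east 729] and then [north 2187].

[east 729], [north 2187]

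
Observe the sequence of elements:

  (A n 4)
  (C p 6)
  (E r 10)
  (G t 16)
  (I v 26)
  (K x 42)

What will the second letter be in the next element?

First letter: letters move forward 2 places in the alphabet; A, C, E, G, I, K → M.
Second letter — letters move forward 2 places in the alphabet: n, p, r, t, v, x → z.
For the third part, each term is the sum of the two before it: 4, 6, 10, 16, 26, 42 → 68.

z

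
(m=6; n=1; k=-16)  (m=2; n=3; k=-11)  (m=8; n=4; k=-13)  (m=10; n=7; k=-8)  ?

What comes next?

(m=18; n=11; k=-10)

M — each term is the sum of the two before it: 6, 2, 8, 10 → 18.
For the n, each term is the sum of the two before it: 1, 3, 4, 7 → 11.
K: alternating steps +5, −2, +5, −2, …; -16, -11, -13, -8 → -10.
Combining the parts gives (m=18; n=11; k=-10).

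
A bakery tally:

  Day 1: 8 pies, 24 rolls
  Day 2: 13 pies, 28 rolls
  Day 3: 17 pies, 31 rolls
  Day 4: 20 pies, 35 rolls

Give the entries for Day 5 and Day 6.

Pies: differences are 5, 4, 3, … (decreasing by 1 each time); 8, 13, 17, 20 → 22 → 23.
Rolls: alternating steps +4, +3, +4, +3, …, so 24, 28, 31, 35 → 38 → 42.
Putting the parts together: 22 pies, 38 rolls and then 23 pies, 42 rolls.

22 pies, 38 rolls; 23 pies, 42 rolls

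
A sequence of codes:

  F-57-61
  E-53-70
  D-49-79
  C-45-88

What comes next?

Letter: F, E, D, C → B (letters move back 1 place in the alphabet).
Second component: −4 each step; 57, 53, 49, 45 → 41.
Third component: +9 each step, so 61, 70, 79, 88 → 97.
Putting it together: B-41-97.

B-41-97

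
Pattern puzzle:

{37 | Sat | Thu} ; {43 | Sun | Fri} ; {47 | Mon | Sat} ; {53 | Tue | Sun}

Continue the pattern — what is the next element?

First component — alternating steps +6, +4, +6, +4, …: 37, 43, 47, 53 → 57.
First day goes Sat, Sun, Mon, Tue → Wed (runs through the weekdays Mon→Sun).
Second day: Thu, Fri, Sat, Sun → Mon (runs through the weekdays Mon→Sun).
So the next element is {57 | Wed | Mon}.

{57 | Wed | Mon}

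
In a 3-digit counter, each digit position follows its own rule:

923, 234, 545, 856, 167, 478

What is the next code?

First digit — +3 each step, mod 10: 9, 2, 5, 8, 1, 4 → 7.
Second digit: +1 each step, mod 10, so 2, 3, 4, 5, 6, 7 → 8.
For the third digit, +1 each step, mod 10: 3, 4, 5, 6, 7, 8 → 9.
So the next code is 789.

789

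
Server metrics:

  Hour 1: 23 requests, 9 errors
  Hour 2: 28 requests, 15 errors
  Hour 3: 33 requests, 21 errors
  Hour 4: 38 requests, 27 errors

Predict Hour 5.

43 requests, 33 errors

Requests goes 23, 28, 33, 38 → 43 (+5 each step).
Errors goes 9, 15, 21, 27 → 33 (+6 each step).
Putting it together: 43 requests, 33 errors.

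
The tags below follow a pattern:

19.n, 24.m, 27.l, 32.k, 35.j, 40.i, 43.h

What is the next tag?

48.g

First component goes 19, 24, 27, 32, 35, 40, 43 → 48 (alternating steps +5, +3, +5, +3, …).
For the letter, letters move back 1 place in the alphabet: n, m, l, k, j, i, h → g.
Putting it together: 48.g.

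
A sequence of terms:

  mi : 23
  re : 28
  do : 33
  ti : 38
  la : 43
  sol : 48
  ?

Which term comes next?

Note: runs backward through the solfège scale do→ti; mi, re, do, ti, la, sol → fa.
Second coordinate: 23, 28, 33, 38, 43, 48 → 53 (+5 each step).
Putting it together: fa : 53.

fa : 53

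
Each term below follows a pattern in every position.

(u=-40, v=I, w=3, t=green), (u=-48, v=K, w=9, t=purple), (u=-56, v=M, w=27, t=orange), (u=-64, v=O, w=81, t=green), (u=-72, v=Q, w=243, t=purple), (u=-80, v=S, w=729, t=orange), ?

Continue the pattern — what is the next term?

U — −8 each step: -40, -48, -56, -64, -72, -80 → -88.
V — letters move forward 2 places in the alphabet: I, K, M, O, Q, S → U.
W — ×3 each step: 3, 9, 27, 81, 243, 729 → 2187.
T goes green, purple, orange, green, purple, orange → green (repeats green → purple → orange).
So the next term is (u=-88, v=U, w=2187, t=green).

(u=-88, v=U, w=2187, t=green)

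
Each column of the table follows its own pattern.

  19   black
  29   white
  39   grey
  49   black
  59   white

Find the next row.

First component: +10 each step, so 19, 29, 39, 49, 59 → 69.
Shade goes black, white, grey, black, white → grey (repeats black → white → grey).
Putting it together: 69  grey.

69  grey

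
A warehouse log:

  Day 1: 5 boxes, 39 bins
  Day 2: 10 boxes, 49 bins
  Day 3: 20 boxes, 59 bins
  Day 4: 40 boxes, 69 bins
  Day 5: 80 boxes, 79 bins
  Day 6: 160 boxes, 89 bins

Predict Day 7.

Boxes: 5, 10, 20, 40, 80, 160 → 320 (×2 each step).
Bins: +10 each step, so 39, 49, 59, 69, 79, 89 → 99.
So the next line is 320 boxes, 99 bins.

320 boxes, 99 bins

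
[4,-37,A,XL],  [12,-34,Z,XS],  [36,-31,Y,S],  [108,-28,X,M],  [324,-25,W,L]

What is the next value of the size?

First slot: ×3 each step; 4, 12, 36, 108, 324 → 972.
Second slot: +3 each step; -37, -34, -31, -28, -25 → -22.
Letter: letters move back 1 place in the alphabet, wrapping A→Z, so A, Z, Y, X, W → V.
Size goes XL, XS, S, M, L → XL (runs through clothing sizes XS→XL).

XL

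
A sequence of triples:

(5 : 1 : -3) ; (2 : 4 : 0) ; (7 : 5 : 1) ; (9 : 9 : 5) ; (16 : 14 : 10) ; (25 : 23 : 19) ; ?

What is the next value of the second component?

For the first component, each term is the sum of the two before it: 5, 2, 7, 9, 16, 25 → 41.
Second component goes 1, 4, 5, 9, 14, 23 → 37 (each term is the sum of the two before it).
Third component — always 4 less than the second component: -3, 0, 1, 5, 10, 19 → 33.

37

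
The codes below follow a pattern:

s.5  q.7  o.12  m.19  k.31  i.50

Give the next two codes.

Letter: letters move back 2 places in the alphabet; s, q, o, m, k, i → g → e.
Second component: each term is the sum of the two before it; 5, 7, 12, 19, 31, 50 → 81 → 131.
So the next two codes are g.81 and e.131.

g.81, e.131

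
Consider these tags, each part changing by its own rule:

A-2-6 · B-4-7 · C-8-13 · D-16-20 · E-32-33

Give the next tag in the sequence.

F-64-53

Letter: letters move forward 1 place in the alphabet; A, B, C, D, E → F.
Second component — ×2 each step: 2, 4, 8, 16, 32 → 64.
For the third component, each term is the sum of the two before it: 6, 7, 13, 20, 33 → 53.
Combining the parts gives F-64-53.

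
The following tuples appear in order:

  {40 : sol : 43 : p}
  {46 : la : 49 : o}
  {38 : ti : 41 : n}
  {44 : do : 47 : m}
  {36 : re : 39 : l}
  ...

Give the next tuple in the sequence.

First component goes 40, 46, 38, 44, 36 → 42 (alternating steps +6, −8, +6, −8, …).
For the note, runs through the solfège scale do→ti: sol, la, ti, do, re → mi.
Third component goes 43, 49, 41, 47, 39 → 45 (always 3 more than the first component).
Letter: letters move back 1 place in the alphabet, so p, o, n, m, l → k.
Putting it together: {42 : mi : 45 : k}.

{42 : mi : 45 : k}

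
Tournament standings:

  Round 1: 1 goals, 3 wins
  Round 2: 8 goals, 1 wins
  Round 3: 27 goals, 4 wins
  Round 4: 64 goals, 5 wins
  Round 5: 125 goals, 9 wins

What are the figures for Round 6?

Goals: perfect cubes: 1³, 2³, 3³, …, so 1, 8, 27, 64, 125 → 216.
Wins goes 3, 1, 4, 5, 9 → 14 (each term is the sum of the two before it).
Combining the parts gives 216 goals, 14 wins.

216 goals, 14 wins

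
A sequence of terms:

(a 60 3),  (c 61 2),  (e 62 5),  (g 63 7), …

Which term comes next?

(i 64 12)

For the letter, letters move forward 2 places in the alphabet: a, c, e, g → i.
Second component goes 60, 61, 62, 63 → 64 (+1 each step).
Third component goes 3, 2, 5, 7 → 12 (each term is the sum of the two before it).
Putting it together: (i 64 12).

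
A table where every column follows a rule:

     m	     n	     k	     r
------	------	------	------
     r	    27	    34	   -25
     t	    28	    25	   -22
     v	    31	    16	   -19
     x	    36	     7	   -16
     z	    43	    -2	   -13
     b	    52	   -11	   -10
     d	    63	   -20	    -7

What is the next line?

f  76  -29  -4

Column m: r, t, v, x, z, b, d → f (letters move forward 2 places in the alphabet, wrapping Z→A).
For the column n, differences are 1, 3, 5, … (increasing by 2 each time): 27, 28, 31, 36, 43, 52, 63 → 76.
Column k goes 34, 25, 16, 7, -2, -11, -20 → -29 (−9 each step).
For the column r, +3 each step: -25, -22, -19, -16, -13, -10, -7 → -4.
So the next line is f  76  -29  -4.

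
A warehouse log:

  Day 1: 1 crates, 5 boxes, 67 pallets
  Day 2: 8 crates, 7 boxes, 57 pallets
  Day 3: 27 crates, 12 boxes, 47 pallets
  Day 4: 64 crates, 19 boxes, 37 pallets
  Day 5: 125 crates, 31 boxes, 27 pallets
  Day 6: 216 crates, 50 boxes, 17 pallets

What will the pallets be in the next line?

7

For the pallets, −10 each step: 67, 57, 47, 37, 27, 17 → 7.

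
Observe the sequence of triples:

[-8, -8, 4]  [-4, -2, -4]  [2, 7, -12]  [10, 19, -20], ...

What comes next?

[20, 34, -28]

First component: differences are 4, 6, 8, … (increasing by 2 each time), so -8, -4, 2, 10 → 20.
Second component: -8, -2, 7, 19 → 34 (differences are 6, 9, 12, … (increasing by 3 each time)).
Third component: 4, -4, -12, -20 → -28 (−8 each step).
Combining the parts gives [20, 34, -28].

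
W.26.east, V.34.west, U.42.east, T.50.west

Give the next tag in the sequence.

Letter — letters move back 1 place in the alphabet: W, V, U, T → S.
Second component: 26, 34, 42, 50 → 58 (+8 each step).
For the direction, alternates east ↔ west: east, west, east, west → east.
Combining the parts gives S.58.east.

S.58.east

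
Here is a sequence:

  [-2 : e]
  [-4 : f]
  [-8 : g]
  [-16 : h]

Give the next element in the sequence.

[-32 : i]

First slot: ×2 each step; -2, -4, -8, -16 → -32.
For the letter, letters move forward 1 place in the alphabet: e, f, g, h → i.
Combining the parts gives [-32 : i].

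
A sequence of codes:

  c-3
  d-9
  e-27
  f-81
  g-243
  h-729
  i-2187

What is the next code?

j-6561

Letter: letters move forward 1 place in the alphabet, so c, d, e, f, g, h, i → j.
Second component goes 3, 9, 27, 81, 243, 729, 2187 → 6561 (×3 each step).
Combining the parts gives j-6561.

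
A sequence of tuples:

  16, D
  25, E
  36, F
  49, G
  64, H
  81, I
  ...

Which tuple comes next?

First component: 16, 25, 36, 49, 64, 81 → 100 (perfect squares: 4², 5², 6², …).
Letter goes D, E, F, G, H, I → J (letters move forward 1 place in the alphabet).
So the next tuple is 100, J.

100, J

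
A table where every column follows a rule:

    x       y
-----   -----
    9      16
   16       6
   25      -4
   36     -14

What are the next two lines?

Column x: 9, 16, 25, 36 → 49 → 64 (perfect squares: 3², 4², 5², …).
Column y: −10 each step; 16, 6, -4, -14 → -24 → -34.
Putting the parts together: 49  -24 and then 64  -34.

49  -24; 64  -34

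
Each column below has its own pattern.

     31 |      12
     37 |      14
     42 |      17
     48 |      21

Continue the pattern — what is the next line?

First component: alternating steps +6, +5, +6, +5, …, so 31, 37, 42, 48 → 53.
Second component: differences are 2, 3, 4, … (increasing by 1 each time), so 12, 14, 17, 21 → 26.
So the next line is 53  26.

53  26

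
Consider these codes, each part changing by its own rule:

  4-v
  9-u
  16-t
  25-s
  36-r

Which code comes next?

49-q

First component goes 4, 9, 16, 25, 36 → 49 (perfect squares: 2², 3², 4², …).
Letter: letters move back 1 place in the alphabet, so v, u, t, s, r → q.
So the next code is 49-q.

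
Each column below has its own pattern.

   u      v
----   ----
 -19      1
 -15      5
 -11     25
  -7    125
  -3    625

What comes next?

1  3125

For the column u, +4 each step: -19, -15, -11, -7, -3 → 1.
Column v: ×5 each step, so 1, 5, 25, 125, 625 → 3125.
Combining the parts gives 1  3125.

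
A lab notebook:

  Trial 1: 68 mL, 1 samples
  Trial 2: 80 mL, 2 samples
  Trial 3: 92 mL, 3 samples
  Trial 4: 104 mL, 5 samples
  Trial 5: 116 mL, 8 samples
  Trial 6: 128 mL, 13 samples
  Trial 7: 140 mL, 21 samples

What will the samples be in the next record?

34

For the samples, each term is the sum of the two before it: 1, 2, 3, 5, 8, 13, 21 → 34.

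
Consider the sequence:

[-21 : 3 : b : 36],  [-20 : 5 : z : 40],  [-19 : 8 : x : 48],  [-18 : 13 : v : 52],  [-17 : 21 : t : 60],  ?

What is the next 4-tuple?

[-16 : 34 : r : 64]

First slot — +1 each step: -21, -20, -19, -18, -17 → -16.
Second slot: each term is the sum of the two before it, so 3, 5, 8, 13, 21 → 34.
Letter goes b, z, x, v, t → r (letters move back 2 places in the alphabet, wrapping A→Z).
Fourth slot: alternating steps +4, +8, +4, +8, …; 36, 40, 48, 52, 60 → 64.
Combining the parts gives [-16 : 34 : r : 64].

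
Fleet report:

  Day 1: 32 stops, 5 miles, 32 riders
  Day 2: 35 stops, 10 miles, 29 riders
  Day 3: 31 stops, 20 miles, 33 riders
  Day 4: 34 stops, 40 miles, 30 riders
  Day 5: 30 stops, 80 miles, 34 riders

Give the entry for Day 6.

For the stops, alternating steps +3, −4, +3, −4, …: 32, 35, 31, 34, 30 → 33.
For the miles, ×2 each step: 5, 10, 20, 40, 80 → 160.
Riders goes 32, 29, 33, 30, 34 → 31 (together with the stops always sums to 64).
Combining the parts gives 33 stops, 160 miles, 31 riders.

33 stops, 160 miles, 31 riders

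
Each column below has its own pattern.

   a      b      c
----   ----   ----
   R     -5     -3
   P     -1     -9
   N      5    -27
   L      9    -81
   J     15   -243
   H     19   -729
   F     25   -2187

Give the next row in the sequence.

D  29  -6561

Column a goes R, P, N, L, J, H, F → D (letters move back 2 places in the alphabet).
For the column b, alternating steps +4, +6, +4, +6, …: -5, -1, 5, 9, 15, 19, 25 → 29.
Column c: -3, -9, -27, -81, -243, -729, -2187 → -6561 (×3 each step).
Combining the parts gives D  29  -6561.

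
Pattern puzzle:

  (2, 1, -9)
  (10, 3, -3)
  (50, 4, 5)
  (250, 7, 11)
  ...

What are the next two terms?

For the first coordinate, ×5 each step: 2, 10, 50, 250 → 1250 → 6250.
Second coordinate: each term is the sum of the two before it, so 1, 3, 4, 7 → 11 → 18.
Third coordinate goes -9, -3, 5, 11 → 19 → 25 (alternating steps +6, +8, +6, +8, …).
Putting the parts together: (1250, 11, 19) and then (6250, 18, 25).

(1250, 11, 19), (6250, 18, 25)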